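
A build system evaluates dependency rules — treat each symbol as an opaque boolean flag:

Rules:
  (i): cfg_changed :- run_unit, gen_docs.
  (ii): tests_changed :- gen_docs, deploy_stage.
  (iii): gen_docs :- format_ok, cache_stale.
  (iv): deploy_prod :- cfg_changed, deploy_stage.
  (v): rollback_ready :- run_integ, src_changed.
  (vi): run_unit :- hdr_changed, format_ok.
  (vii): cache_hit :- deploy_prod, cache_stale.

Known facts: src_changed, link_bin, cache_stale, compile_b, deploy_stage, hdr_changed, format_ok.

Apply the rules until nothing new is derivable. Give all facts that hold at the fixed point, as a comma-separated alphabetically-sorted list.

[1] (iii) [gen_docs :- format_ok, cache_stale.]; (vi) [run_unit :- hdr_changed, format_ok.]. ⇒ new: gen_docs, run_unit.
[2] (i) [cfg_changed :- run_unit, gen_docs.]; (ii) [tests_changed :- gen_docs, deploy_stage.]. ⇒ new: cfg_changed, tests_changed.
[3] (iv) [deploy_prod :- cfg_changed, deploy_stage.]. ⇒ new: deploy_prod.
[4] (vii) [cache_hit :- deploy_prod, cache_stale.]. ⇒ new: cache_hit.

cache_hit, cache_stale, cfg_changed, compile_b, deploy_prod, deploy_stage, format_ok, gen_docs, hdr_changed, link_bin, run_unit, src_changed, tests_changed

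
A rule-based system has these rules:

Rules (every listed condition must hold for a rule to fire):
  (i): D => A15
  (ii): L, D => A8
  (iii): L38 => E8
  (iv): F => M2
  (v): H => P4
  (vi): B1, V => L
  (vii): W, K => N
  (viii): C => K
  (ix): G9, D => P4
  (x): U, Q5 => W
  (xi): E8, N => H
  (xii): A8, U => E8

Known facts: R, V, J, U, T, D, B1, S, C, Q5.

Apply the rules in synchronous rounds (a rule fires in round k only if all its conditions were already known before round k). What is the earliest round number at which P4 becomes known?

5

Round 1 fires (i), (vi), (viii), (x), giving A15, L, K, W.
Round 2 fires (ii), (vii), giving A8, N.
Round 3 fires (xii), giving E8.
Round 4 fires (xi), giving H.
Round 5 fires (v), giving P4.
P4 first appears in round 5.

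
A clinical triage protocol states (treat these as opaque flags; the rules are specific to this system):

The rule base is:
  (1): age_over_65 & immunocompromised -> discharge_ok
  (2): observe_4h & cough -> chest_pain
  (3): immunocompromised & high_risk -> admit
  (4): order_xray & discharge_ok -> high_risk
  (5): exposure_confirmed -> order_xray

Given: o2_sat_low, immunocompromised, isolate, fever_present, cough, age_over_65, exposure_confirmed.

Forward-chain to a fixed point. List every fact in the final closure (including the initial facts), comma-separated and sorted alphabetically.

admit, age_over_65, cough, discharge_ok, exposure_confirmed, fever_present, high_risk, immunocompromised, isolate, o2_sat_low, order_xray

[1] (1) [age_over_65 & immunocompromised -> discharge_ok]; (5) [exposure_confirmed -> order_xray]. ⇒ new: discharge_ok, order_xray.
[2] (4) [order_xray & discharge_ok -> high_risk]. ⇒ new: high_risk.
[3] (3) [immunocompromised & high_risk -> admit]. ⇒ new: admit.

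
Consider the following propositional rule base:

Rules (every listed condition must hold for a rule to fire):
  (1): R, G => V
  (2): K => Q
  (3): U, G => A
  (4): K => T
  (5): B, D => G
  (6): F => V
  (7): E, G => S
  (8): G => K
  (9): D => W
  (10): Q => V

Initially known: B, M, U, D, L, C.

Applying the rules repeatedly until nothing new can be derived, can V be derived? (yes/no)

yes

Round 1: (5) [B, D => G]; (9) [D => W]. New: G, W.
Round 2: (3) [U, G => A]; (8) [G => K]. New: A, K.
Round 3: (2) [K => Q]; (4) [K => T]. New: Q, T.
Round 4: (10) [Q => V]. New: V.
V appears in round 4, so it is derivable.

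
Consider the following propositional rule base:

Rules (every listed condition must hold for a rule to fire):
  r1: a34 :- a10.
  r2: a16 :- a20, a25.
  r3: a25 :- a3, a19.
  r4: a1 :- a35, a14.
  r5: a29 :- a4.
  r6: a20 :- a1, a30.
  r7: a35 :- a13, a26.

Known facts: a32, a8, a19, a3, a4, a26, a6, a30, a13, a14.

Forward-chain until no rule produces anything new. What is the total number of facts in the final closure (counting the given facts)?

Round 1: r3 [a25 :- a3, a19.]; r5 [a29 :- a4.]; r7 [a35 :- a13, a26.]. New: a25, a29, a35.
Round 2: r4 [a1 :- a35, a14.]. New: a1.
Round 3: r6 [a20 :- a1, a30.]. New: a20.
Round 4: r2 [a16 :- a20, a25.]. New: a16.
Closure: {a1, a13, a14, a16, a19, a20, a25, a26, a29, a3, a30, a32, a35, a4, a6, a8} — 16 facts.

16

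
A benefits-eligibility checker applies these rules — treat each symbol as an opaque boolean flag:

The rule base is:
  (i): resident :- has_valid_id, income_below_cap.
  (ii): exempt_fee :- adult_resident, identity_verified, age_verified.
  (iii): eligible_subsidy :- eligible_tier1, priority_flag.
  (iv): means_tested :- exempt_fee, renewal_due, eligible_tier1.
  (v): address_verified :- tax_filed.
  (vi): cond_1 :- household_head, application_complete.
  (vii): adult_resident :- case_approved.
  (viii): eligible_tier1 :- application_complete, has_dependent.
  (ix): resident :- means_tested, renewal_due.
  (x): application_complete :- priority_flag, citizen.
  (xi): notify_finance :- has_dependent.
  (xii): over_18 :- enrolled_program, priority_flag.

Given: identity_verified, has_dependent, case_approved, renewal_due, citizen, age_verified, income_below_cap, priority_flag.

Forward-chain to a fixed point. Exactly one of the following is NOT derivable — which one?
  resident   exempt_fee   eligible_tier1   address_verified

Round 1 — (vii), (x), (xi), derive adult_resident, application_complete, notify_finance.
Round 2 — (ii), (viii), derive exempt_fee, eligible_tier1.
Round 3 — (iii), (iv), derive eligible_subsidy, means_tested.
Round 4 — (ix), derive resident.
Derived: resident (round 4), eligible_tier1 (round 2), exempt_fee (round 2). address_verified never appears in any round.

address_verified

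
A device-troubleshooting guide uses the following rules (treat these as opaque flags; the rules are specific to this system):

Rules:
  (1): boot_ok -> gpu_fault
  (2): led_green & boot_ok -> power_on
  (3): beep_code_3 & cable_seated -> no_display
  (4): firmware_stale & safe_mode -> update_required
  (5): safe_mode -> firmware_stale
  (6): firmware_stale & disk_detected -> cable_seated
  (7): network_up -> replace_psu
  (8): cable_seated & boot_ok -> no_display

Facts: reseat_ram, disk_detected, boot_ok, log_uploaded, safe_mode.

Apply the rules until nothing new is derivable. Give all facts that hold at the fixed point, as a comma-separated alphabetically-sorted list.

boot_ok, cable_seated, disk_detected, firmware_stale, gpu_fault, log_uploaded, no_display, reseat_ram, safe_mode, update_required

Round 1: (1) [boot_ok -> gpu_fault]; (5) [safe_mode -> firmware_stale]. New: gpu_fault, firmware_stale.
Round 2: (4) [firmware_stale & safe_mode -> update_required]; (6) [firmware_stale & disk_detected -> cable_seated]. New: update_required, cable_seated.
Round 3: (8) [cable_seated & boot_ok -> no_display]. New: no_display.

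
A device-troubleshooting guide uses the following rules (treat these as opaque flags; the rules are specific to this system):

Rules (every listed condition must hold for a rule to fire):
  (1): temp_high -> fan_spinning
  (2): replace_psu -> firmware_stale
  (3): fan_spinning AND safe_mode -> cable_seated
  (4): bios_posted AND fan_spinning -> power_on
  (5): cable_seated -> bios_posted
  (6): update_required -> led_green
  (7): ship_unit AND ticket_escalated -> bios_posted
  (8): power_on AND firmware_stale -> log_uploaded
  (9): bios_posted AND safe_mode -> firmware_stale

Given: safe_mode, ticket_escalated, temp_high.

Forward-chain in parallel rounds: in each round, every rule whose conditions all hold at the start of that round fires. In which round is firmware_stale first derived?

4

[1] (1) [temp_high -> fan_spinning]. ⇒ new: fan_spinning.
[2] (3) [fan_spinning AND safe_mode -> cable_seated]. ⇒ new: cable_seated.
[3] (5) [cable_seated -> bios_posted]. ⇒ new: bios_posted.
[4] (4) [bios_posted AND fan_spinning -> power_on]; (9) [bios_posted AND safe_mode -> firmware_stale]. ⇒ new: power_on, firmware_stale.
firmware_stale first appears in round 4.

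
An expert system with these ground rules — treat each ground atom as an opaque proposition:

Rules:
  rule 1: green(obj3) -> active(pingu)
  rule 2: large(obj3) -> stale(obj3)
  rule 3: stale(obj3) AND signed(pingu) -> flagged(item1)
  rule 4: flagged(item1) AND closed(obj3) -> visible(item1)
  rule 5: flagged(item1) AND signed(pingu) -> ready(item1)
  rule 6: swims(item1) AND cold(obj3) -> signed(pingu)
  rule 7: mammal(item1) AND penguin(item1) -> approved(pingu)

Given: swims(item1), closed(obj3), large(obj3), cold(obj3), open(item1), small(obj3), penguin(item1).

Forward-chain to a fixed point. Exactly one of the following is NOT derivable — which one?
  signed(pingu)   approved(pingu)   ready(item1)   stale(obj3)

[1] rule 2 [large(obj3) -> stale(obj3)]; rule 6 [swims(item1) AND cold(obj3) -> signed(pingu)]. ⇒ new: stale(obj3), signed(pingu).
[2] rule 3 [stale(obj3) AND signed(pingu) -> flagged(item1)]. ⇒ new: flagged(item1).
[3] rule 4 [flagged(item1) AND closed(obj3) -> visible(item1)]; rule 5 [flagged(item1) AND signed(pingu) -> ready(item1)]. ⇒ new: visible(item1), ready(item1).
Derived: stale(obj3) (round 1), ready(item1) (round 3), signed(pingu) (round 1). approved(pingu) never appears in any round.

approved(pingu)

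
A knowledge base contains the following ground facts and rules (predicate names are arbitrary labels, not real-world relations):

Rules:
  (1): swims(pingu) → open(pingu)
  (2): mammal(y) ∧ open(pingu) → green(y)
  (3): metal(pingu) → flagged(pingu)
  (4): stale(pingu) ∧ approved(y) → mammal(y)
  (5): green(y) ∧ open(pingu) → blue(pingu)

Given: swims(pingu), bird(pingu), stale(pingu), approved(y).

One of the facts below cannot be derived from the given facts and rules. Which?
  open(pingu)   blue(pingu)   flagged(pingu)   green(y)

Round 1: (1) [swims(pingu) → open(pingu)]; (4) [stale(pingu) ∧ approved(y) → mammal(y)]. Adds open(pingu), mammal(y).
Round 2: (2) [mammal(y) ∧ open(pingu) → green(y)]. Adds green(y).
Round 3: (5) [green(y) ∧ open(pingu) → blue(pingu)]. Adds blue(pingu).
Derived: green(y) (round 2), open(pingu) (round 1), blue(pingu) (round 3). flagged(pingu) never appears in any round.

flagged(pingu)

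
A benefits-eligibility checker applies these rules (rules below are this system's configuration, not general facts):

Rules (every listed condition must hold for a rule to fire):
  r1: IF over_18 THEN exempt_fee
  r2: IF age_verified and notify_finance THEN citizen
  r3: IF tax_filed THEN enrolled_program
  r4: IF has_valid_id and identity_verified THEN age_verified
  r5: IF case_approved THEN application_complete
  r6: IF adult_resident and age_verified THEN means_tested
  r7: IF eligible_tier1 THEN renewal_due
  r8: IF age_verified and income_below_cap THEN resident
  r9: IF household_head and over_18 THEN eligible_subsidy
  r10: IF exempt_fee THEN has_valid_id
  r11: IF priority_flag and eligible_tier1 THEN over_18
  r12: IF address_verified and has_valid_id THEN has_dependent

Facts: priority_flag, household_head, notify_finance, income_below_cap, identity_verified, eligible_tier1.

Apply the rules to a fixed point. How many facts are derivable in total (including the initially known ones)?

14

[1] r7 [IF eligible_tier1 THEN renewal_due]; r11 [IF priority_flag and eligible_tier1 THEN over_18]. ⇒ new: renewal_due, over_18.
[2] r1 [IF over_18 THEN exempt_fee]; r9 [IF household_head and over_18 THEN eligible_subsidy]. ⇒ new: exempt_fee, eligible_subsidy.
[3] r10 [IF exempt_fee THEN has_valid_id]. ⇒ new: has_valid_id.
[4] r4 [IF has_valid_id and identity_verified THEN age_verified]. ⇒ new: age_verified.
[5] r2 [IF age_verified and notify_finance THEN citizen]; r8 [IF age_verified and income_below_cap THEN resident]. ⇒ new: citizen, resident.
Closure: {age_verified, citizen, eligible_subsidy, eligible_tier1, exempt_fee, has_valid_id, household_head, identity_verified, income_below_cap, notify_finance, over_18, priority_flag, renewal_due, resident} — 14 facts.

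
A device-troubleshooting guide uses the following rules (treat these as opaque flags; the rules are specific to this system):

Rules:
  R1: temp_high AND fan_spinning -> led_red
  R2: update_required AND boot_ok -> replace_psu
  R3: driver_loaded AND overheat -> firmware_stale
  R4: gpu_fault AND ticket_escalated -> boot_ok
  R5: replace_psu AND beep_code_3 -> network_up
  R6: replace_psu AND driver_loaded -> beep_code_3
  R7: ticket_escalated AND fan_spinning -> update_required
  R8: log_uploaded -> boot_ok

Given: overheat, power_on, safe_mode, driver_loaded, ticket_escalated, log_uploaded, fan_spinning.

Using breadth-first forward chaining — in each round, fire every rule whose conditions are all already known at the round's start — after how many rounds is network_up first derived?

[1] R3 [driver_loaded AND overheat -> firmware_stale]; R7 [ticket_escalated AND fan_spinning -> update_required]; R8 [log_uploaded -> boot_ok]. ⇒ new: firmware_stale, update_required, boot_ok.
[2] R2 [update_required AND boot_ok -> replace_psu]. ⇒ new: replace_psu.
[3] R6 [replace_psu AND driver_loaded -> beep_code_3]. ⇒ new: beep_code_3.
[4] R5 [replace_psu AND beep_code_3 -> network_up]. ⇒ new: network_up.
network_up first appears in round 4.

4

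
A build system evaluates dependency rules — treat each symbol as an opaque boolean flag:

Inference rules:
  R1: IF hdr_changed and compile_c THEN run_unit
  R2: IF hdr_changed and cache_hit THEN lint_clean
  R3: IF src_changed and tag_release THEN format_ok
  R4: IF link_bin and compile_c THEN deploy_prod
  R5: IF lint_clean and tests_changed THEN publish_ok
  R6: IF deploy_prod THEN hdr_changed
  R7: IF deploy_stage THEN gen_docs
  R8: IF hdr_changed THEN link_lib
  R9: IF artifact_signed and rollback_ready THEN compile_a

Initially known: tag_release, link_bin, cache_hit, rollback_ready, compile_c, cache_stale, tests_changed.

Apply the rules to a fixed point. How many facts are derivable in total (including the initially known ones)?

Round 1 fires R4, giving deploy_prod.
Round 2 fires R6, giving hdr_changed.
Round 3 fires R1, R2, R8, giving run_unit, lint_clean, link_lib.
Round 4 fires R5, giving publish_ok.
Closure: {cache_hit, cache_stale, compile_c, deploy_prod, hdr_changed, link_bin, link_lib, lint_clean, publish_ok, rollback_ready, run_unit, tag_release, tests_changed} — 13 facts.

13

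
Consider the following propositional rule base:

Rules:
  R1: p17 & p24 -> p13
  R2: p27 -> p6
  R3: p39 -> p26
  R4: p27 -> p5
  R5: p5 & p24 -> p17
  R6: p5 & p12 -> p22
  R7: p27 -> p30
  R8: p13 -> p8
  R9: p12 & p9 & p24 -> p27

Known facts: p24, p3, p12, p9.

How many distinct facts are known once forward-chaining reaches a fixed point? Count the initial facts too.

[1] R9 [p12 & p9 & p24 -> p27]. ⇒ new: p27.
[2] R2 [p27 -> p6]; R4 [p27 -> p5]; R7 [p27 -> p30]. ⇒ new: p6, p5, p30.
[3] R5 [p5 & p24 -> p17]; R6 [p5 & p12 -> p22]. ⇒ new: p17, p22.
[4] R1 [p17 & p24 -> p13]. ⇒ new: p13.
[5] R8 [p13 -> p8]. ⇒ new: p8.
Closure: {p12, p13, p17, p22, p24, p27, p3, p30, p5, p6, p8, p9} — 12 facts.

12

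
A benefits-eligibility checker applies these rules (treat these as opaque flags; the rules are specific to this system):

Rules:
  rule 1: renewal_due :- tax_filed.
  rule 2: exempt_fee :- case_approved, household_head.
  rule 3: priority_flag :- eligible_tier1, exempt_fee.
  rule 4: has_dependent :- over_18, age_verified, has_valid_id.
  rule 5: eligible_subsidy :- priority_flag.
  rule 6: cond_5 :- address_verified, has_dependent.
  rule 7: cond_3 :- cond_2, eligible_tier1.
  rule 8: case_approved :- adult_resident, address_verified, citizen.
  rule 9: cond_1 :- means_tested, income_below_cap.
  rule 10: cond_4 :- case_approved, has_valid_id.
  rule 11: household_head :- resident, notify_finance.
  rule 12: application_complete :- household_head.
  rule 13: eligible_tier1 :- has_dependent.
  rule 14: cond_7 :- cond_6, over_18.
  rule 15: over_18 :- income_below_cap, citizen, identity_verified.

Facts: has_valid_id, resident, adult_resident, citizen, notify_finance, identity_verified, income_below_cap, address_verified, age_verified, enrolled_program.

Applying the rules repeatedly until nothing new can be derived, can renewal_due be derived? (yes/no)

Round 1: rule 8 [case_approved :- adult_resident, address_verified, citizen.]; rule 11 [household_head :- resident, notify_finance.]; rule 15 [over_18 :- income_below_cap, citizen, identity_verified.]. New: case_approved, household_head, over_18.
Round 2: rule 2 [exempt_fee :- case_approved, household_head.]; rule 4 [has_dependent :- over_18, age_verified, has_valid_id.]; rule 10 [cond_4 :- case_approved, has_valid_id.]; rule 12 [application_complete :- household_head.]. New: exempt_fee, has_dependent, cond_4, application_complete.
Round 3: rule 6 [cond_5 :- address_verified, has_dependent.]; rule 13 [eligible_tier1 :- has_dependent.]. New: cond_5, eligible_tier1.
Round 4: rule 3 [priority_flag :- eligible_tier1, exempt_fee.]. New: priority_flag.
Round 5: rule 5 [eligible_subsidy :- priority_flag.]. New: eligible_subsidy.
Fixed point reached. renewal_due is concluded only by rule 1; rule 1 needs tax_filed (never derived).

no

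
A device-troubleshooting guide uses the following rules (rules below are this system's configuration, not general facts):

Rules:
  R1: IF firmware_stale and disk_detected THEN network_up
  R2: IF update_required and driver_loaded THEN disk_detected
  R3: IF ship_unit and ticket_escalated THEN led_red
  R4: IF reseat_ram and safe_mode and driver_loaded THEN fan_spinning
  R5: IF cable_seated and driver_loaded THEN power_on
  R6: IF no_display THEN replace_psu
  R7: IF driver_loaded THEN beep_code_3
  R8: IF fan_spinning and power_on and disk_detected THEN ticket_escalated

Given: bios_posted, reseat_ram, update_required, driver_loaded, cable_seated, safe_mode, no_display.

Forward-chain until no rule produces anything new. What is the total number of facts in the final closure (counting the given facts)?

13

Round 1: R2 [IF update_required and driver_loaded THEN disk_detected]; R4 [IF reseat_ram and safe_mode and driver_loaded THEN fan_spinning]; R5 [IF cable_seated and driver_loaded THEN power_on]; R6 [IF no_display THEN replace_psu]; R7 [IF driver_loaded THEN beep_code_3]. New: disk_detected, fan_spinning, power_on, replace_psu, beep_code_3.
Round 2: R8 [IF fan_spinning and power_on and disk_detected THEN ticket_escalated]. New: ticket_escalated.
Closure: {beep_code_3, bios_posted, cable_seated, disk_detected, driver_loaded, fan_spinning, no_display, power_on, replace_psu, reseat_ram, safe_mode, ticket_escalated, update_required} — 13 facts.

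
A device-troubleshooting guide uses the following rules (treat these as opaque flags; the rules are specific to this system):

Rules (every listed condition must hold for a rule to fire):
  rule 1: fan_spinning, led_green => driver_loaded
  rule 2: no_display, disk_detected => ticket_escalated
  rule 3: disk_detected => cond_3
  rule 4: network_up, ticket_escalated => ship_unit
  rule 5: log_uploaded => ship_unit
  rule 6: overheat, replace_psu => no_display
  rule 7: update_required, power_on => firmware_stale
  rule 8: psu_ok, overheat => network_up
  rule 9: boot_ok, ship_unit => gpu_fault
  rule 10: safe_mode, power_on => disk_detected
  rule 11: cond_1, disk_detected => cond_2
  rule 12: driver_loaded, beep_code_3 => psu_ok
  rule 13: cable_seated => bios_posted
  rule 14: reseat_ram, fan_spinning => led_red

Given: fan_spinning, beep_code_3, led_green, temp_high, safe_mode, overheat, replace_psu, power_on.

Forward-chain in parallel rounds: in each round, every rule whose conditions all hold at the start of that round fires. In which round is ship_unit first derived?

Round 1 — rule 1, rule 6, rule 10, derive driver_loaded, no_display, disk_detected.
Round 2 — rule 2, rule 3, rule 12, derive ticket_escalated, cond_3, psu_ok.
Round 3 — rule 8, derive network_up.
Round 4 — rule 4, derive ship_unit.
ship_unit first appears in round 4.

4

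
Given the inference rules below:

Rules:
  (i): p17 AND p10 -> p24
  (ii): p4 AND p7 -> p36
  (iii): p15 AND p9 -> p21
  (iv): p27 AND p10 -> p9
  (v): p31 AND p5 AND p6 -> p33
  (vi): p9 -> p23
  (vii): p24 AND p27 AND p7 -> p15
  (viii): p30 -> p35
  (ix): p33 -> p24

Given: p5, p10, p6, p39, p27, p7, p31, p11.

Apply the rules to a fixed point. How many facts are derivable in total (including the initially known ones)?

14

Round 1 fires (iv), (v), giving p9, p33.
Round 2 fires (vi), (ix), giving p23, p24.
Round 3 fires (vii), giving p15.
Round 4 fires (iii), giving p21.
Closure: {p10, p11, p15, p21, p23, p24, p27, p31, p33, p39, p5, p6, p7, p9} — 14 facts.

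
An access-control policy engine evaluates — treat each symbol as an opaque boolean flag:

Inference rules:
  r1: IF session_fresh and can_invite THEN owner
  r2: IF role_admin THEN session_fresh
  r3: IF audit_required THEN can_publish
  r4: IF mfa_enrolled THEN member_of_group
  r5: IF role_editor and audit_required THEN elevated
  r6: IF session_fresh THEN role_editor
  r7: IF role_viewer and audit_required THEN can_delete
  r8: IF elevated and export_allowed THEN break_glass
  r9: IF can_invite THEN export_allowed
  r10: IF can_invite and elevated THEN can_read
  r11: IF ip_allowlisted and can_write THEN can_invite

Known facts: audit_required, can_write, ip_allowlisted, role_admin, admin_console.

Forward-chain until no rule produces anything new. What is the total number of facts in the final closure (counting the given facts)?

14

Round 1: r2 [IF role_admin THEN session_fresh]; r3 [IF audit_required THEN can_publish]; r11 [IF ip_allowlisted and can_write THEN can_invite]. Adds session_fresh, can_publish, can_invite.
Round 2: r1 [IF session_fresh and can_invite THEN owner]; r6 [IF session_fresh THEN role_editor]; r9 [IF can_invite THEN export_allowed]. Adds owner, role_editor, export_allowed.
Round 3: r5 [IF role_editor and audit_required THEN elevated]. Adds elevated.
Round 4: r8 [IF elevated and export_allowed THEN break_glass]; r10 [IF can_invite and elevated THEN can_read]. Adds break_glass, can_read.
Closure: {admin_console, audit_required, break_glass, can_invite, can_publish, can_read, can_write, elevated, export_allowed, ip_allowlisted, owner, role_admin, role_editor, session_fresh} — 14 facts.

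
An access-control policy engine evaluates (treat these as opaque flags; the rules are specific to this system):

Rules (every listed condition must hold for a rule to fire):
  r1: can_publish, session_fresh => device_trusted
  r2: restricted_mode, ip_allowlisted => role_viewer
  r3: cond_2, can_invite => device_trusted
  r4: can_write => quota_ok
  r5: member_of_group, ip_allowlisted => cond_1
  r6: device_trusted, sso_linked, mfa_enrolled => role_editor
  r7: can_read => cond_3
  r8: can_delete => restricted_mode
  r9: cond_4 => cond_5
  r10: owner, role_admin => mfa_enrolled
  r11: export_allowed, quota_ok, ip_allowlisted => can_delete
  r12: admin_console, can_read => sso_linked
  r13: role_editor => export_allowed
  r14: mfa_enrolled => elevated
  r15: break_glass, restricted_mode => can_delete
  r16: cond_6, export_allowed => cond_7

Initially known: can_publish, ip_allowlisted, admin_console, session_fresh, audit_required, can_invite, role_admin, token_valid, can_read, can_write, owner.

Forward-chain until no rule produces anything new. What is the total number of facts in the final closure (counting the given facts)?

Round 1: r1 [can_publish, session_fresh => device_trusted]; r4 [can_write => quota_ok]; r7 [can_read => cond_3]; r10 [owner, role_admin => mfa_enrolled]; r12 [admin_console, can_read => sso_linked]. Adds device_trusted, quota_ok, cond_3, mfa_enrolled, sso_linked.
Round 2: r6 [device_trusted, sso_linked, mfa_enrolled => role_editor]; r14 [mfa_enrolled => elevated]. Adds role_editor, elevated.
Round 3: r13 [role_editor => export_allowed]. Adds export_allowed.
Round 4: r11 [export_allowed, quota_ok, ip_allowlisted => can_delete]. Adds can_delete.
Round 5: r8 [can_delete => restricted_mode]. Adds restricted_mode.
Round 6: r2 [restricted_mode, ip_allowlisted => role_viewer]. Adds role_viewer.
Closure: {admin_console, audit_required, can_delete, can_invite, can_publish, can_read, can_write, cond_3, device_trusted, elevated, export_allowed, ip_allowlisted, mfa_enrolled, owner, quota_ok, restricted_mode, role_admin, role_editor, role_viewer, session_fresh, sso_linked, token_valid} — 22 facts.

22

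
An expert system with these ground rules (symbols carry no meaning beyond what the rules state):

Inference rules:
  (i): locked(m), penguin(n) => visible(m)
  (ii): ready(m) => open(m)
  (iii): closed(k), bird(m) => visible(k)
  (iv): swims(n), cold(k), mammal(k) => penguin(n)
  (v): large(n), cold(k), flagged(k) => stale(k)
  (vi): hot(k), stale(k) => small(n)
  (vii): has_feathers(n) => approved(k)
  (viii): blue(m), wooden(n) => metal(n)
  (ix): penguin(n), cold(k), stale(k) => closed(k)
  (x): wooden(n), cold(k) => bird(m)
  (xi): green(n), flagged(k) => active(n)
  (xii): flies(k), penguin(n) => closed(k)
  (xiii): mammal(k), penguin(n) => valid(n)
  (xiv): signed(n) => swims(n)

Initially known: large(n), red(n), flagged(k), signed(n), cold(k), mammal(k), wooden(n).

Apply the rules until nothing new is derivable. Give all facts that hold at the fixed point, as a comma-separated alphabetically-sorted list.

bird(m), closed(k), cold(k), flagged(k), large(n), mammal(k), penguin(n), red(n), signed(n), stale(k), swims(n), valid(n), visible(k), wooden(n)

Round 1 fires (v), (x), (xiv), giving stale(k), bird(m), swims(n).
Round 2 fires (iv), giving penguin(n).
Round 3 fires (ix), (xiii), giving closed(k), valid(n).
Round 4 fires (iii), giving visible(k).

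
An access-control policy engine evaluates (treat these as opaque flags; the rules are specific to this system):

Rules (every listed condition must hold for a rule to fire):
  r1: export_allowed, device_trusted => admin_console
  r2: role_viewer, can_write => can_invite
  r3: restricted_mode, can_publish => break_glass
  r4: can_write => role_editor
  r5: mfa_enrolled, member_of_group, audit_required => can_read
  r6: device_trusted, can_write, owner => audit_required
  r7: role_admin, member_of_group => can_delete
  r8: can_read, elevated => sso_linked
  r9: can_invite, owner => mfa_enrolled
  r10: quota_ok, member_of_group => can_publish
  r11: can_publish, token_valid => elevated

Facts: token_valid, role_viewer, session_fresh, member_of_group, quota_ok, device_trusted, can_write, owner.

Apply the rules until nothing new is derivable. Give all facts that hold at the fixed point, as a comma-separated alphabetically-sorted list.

Round 1 fires r2, r4, r6, r10, giving can_invite, role_editor, audit_required, can_publish.
Round 2 fires r9, r11, giving mfa_enrolled, elevated.
Round 3 fires r5, giving can_read.
Round 4 fires r8, giving sso_linked.

audit_required, can_invite, can_publish, can_read, can_write, device_trusted, elevated, member_of_group, mfa_enrolled, owner, quota_ok, role_editor, role_viewer, session_fresh, sso_linked, token_valid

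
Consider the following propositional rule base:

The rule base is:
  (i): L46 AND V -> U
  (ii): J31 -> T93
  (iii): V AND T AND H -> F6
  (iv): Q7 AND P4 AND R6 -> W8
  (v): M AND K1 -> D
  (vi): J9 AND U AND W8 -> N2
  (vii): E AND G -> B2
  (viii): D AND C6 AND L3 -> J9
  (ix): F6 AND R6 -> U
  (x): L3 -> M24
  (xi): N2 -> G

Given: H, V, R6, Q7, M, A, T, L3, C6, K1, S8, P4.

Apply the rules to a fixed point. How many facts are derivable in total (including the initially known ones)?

20

Round 1 fires (iii), (iv), (v), (x), giving F6, W8, D, M24.
Round 2 fires (viii), (ix), giving J9, U.
Round 3 fires (vi), giving N2.
Round 4 fires (xi), giving G.
Closure: {A, C6, D, F6, G, H, J9, K1, L3, M, M24, N2, P4, Q7, R6, S8, T, U, V, W8} — 20 facts.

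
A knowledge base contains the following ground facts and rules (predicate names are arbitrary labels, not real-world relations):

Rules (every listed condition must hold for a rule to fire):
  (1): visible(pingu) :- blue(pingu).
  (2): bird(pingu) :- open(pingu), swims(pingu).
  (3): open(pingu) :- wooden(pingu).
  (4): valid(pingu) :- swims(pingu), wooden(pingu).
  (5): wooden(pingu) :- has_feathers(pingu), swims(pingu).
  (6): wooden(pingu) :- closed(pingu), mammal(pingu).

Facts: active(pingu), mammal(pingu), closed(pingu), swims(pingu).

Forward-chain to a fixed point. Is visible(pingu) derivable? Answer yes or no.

Round 1: (6) [wooden(pingu) :- closed(pingu), mammal(pingu).]. New: wooden(pingu).
Round 2: (3) [open(pingu) :- wooden(pingu).]; (4) [valid(pingu) :- swims(pingu), wooden(pingu).]. New: open(pingu), valid(pingu).
Round 3: (2) [bird(pingu) :- open(pingu), swims(pingu).]. New: bird(pingu).
Fixed point reached. visible(pingu) is concluded only by (1); (1) needs blue(pingu) (never derived).

no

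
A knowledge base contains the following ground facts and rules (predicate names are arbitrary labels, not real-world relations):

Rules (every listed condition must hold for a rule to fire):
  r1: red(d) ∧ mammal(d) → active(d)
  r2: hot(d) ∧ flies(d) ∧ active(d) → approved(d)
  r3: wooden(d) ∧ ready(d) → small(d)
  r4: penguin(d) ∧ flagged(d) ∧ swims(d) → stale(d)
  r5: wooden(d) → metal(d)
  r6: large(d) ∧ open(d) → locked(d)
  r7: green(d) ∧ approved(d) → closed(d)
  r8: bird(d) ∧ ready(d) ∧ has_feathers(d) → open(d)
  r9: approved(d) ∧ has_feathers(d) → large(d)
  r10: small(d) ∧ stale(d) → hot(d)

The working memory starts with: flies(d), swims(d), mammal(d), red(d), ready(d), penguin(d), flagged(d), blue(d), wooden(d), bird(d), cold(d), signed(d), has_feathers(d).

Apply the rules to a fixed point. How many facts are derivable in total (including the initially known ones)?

Round 1: r1 [red(d) ∧ mammal(d) → active(d)]; r3 [wooden(d) ∧ ready(d) → small(d)]; r4 [penguin(d) ∧ flagged(d) ∧ swims(d) → stale(d)]; r5 [wooden(d) → metal(d)]; r8 [bird(d) ∧ ready(d) ∧ has_feathers(d) → open(d)]. New: active(d), small(d), stale(d), metal(d), open(d).
Round 2: r10 [small(d) ∧ stale(d) → hot(d)]. New: hot(d).
Round 3: r2 [hot(d) ∧ flies(d) ∧ active(d) → approved(d)]. New: approved(d).
Round 4: r9 [approved(d) ∧ has_feathers(d) → large(d)]. New: large(d).
Round 5: r6 [large(d) ∧ open(d) → locked(d)]. New: locked(d).
Closure: {active(d), approved(d), bird(d), blue(d), cold(d), flagged(d), flies(d), has_feathers(d), hot(d), large(d), locked(d), mammal(d), metal(d), open(d), penguin(d), ready(d), red(d), signed(d), small(d), stale(d), swims(d), wooden(d)} — 22 facts.

22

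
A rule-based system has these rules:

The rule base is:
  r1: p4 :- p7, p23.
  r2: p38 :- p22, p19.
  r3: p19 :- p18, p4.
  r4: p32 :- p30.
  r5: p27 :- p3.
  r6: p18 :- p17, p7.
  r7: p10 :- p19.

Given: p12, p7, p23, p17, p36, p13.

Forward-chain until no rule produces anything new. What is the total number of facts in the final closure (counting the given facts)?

Round 1 fires r1, r6, giving p4, p18.
Round 2 fires r3, giving p19.
Round 3 fires r7, giving p10.
Closure: {p10, p12, p13, p17, p18, p19, p23, p36, p4, p7} — 10 facts.

10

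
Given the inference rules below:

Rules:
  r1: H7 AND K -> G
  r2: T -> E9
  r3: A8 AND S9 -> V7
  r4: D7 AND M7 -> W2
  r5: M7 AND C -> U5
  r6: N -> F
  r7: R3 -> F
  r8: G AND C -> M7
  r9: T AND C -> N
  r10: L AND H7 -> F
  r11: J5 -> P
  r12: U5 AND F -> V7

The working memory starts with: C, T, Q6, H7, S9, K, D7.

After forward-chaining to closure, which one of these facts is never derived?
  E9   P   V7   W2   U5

[1] r1 [H7 AND K -> G]; r2 [T -> E9]; r9 [T AND C -> N]. ⇒ new: G, E9, N.
[2] r6 [N -> F]; r8 [G AND C -> M7]. ⇒ new: F, M7.
[3] r4 [D7 AND M7 -> W2]; r5 [M7 AND C -> U5]. ⇒ new: W2, U5.
[4] r12 [U5 AND F -> V7]. ⇒ new: V7.
Derived: U5 (round 3), W2 (round 3), E9 (round 1), V7 (round 4). P never appears in any round.

P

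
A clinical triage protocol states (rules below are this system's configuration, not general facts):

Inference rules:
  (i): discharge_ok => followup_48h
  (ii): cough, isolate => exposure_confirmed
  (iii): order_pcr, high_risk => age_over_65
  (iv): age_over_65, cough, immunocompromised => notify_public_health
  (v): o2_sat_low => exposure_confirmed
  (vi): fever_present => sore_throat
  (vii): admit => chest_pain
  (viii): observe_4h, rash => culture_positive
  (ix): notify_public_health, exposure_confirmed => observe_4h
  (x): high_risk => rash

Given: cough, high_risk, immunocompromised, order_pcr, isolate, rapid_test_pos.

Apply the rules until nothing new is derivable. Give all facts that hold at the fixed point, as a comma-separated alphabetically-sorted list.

age_over_65, cough, culture_positive, exposure_confirmed, high_risk, immunocompromised, isolate, notify_public_health, observe_4h, order_pcr, rapid_test_pos, rash

[1] (ii) [cough, isolate => exposure_confirmed]; (iii) [order_pcr, high_risk => age_over_65]; (x) [high_risk => rash]. ⇒ new: exposure_confirmed, age_over_65, rash.
[2] (iv) [age_over_65, cough, immunocompromised => notify_public_health]. ⇒ new: notify_public_health.
[3] (ix) [notify_public_health, exposure_confirmed => observe_4h]. ⇒ new: observe_4h.
[4] (viii) [observe_4h, rash => culture_positive]. ⇒ new: culture_positive.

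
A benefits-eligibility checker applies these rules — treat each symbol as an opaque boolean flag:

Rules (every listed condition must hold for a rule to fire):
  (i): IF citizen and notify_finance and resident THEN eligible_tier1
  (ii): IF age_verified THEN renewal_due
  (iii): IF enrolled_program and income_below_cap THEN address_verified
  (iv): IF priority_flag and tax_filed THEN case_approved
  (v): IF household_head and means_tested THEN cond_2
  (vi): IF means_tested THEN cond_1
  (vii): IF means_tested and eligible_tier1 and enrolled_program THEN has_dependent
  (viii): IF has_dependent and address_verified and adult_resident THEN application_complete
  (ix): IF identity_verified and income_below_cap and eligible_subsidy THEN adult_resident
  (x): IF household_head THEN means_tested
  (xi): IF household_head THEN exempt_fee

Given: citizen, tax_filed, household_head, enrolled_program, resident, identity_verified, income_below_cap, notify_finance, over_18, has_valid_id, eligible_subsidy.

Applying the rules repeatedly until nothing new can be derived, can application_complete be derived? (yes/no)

yes

Round 1: (i) [IF citizen and notify_finance and resident THEN eligible_tier1]; (iii) [IF enrolled_program and income_below_cap THEN address_verified]; (ix) [IF identity_verified and income_below_cap and eligible_subsidy THEN adult_resident]; (x) [IF household_head THEN means_tested]; (xi) [IF household_head THEN exempt_fee]. New: eligible_tier1, address_verified, adult_resident, means_tested, exempt_fee.
Round 2: (v) [IF household_head and means_tested THEN cond_2]; (vi) [IF means_tested THEN cond_1]; (vii) [IF means_tested and eligible_tier1 and enrolled_program THEN has_dependent]. New: cond_2, cond_1, has_dependent.
Round 3: (viii) [IF has_dependent and address_verified and adult_resident THEN application_complete]. New: application_complete.
application_complete appears in round 3, so it is derivable.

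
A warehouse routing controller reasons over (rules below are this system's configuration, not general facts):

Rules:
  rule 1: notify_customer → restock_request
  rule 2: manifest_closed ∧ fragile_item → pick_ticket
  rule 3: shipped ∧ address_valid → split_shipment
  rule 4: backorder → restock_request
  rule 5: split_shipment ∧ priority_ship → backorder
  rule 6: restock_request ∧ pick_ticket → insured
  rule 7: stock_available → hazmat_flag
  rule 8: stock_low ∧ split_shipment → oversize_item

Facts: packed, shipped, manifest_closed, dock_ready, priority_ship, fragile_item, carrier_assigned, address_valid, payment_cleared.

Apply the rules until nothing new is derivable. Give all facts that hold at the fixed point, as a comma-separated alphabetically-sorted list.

Round 1 — rule 2, rule 3, derive pick_ticket, split_shipment.
Round 2 — rule 5, derive backorder.
Round 3 — rule 4, derive restock_request.
Round 4 — rule 6, derive insured.

address_valid, backorder, carrier_assigned, dock_ready, fragile_item, insured, manifest_closed, packed, payment_cleared, pick_ticket, priority_ship, restock_request, shipped, split_shipment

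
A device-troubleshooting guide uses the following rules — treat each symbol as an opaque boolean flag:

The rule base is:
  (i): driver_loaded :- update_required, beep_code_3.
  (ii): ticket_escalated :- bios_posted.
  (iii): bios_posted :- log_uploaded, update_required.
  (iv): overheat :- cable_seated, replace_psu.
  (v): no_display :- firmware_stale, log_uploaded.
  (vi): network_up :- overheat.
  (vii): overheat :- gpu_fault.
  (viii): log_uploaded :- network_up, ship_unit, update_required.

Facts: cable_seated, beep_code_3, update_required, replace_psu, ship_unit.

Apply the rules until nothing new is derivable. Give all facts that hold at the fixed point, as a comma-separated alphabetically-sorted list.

Round 1 fires (i), (iv), giving driver_loaded, overheat.
Round 2 fires (vi), giving network_up.
Round 3 fires (viii), giving log_uploaded.
Round 4 fires (iii), giving bios_posted.
Round 5 fires (ii), giving ticket_escalated.

beep_code_3, bios_posted, cable_seated, driver_loaded, log_uploaded, network_up, overheat, replace_psu, ship_unit, ticket_escalated, update_required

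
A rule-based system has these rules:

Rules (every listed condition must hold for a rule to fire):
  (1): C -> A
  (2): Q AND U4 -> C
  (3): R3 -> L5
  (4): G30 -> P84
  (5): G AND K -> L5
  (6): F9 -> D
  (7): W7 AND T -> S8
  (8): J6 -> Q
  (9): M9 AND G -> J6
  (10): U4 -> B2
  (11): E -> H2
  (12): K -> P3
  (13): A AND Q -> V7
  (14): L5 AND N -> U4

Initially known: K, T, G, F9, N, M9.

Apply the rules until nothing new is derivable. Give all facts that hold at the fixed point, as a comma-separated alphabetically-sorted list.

A, B2, C, D, F9, G, J6, K, L5, M9, N, P3, Q, T, U4, V7

Round 1: (5) [G AND K -> L5]; (6) [F9 -> D]; (9) [M9 AND G -> J6]; (12) [K -> P3]. Adds L5, D, J6, P3.
Round 2: (8) [J6 -> Q]; (14) [L5 AND N -> U4]. Adds Q, U4.
Round 3: (2) [Q AND U4 -> C]; (10) [U4 -> B2]. Adds C, B2.
Round 4: (1) [C -> A]. Adds A.
Round 5: (13) [A AND Q -> V7]. Adds V7.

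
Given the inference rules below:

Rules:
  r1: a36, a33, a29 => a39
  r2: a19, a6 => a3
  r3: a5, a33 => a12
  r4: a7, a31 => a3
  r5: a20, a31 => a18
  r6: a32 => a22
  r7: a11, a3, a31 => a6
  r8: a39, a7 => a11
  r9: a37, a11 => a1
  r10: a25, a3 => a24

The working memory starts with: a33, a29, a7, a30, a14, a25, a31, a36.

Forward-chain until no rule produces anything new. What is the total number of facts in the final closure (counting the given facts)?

Round 1 fires r1, r4, giving a39, a3.
Round 2 fires r8, r10, giving a11, a24.
Round 3 fires r7, giving a6.
Closure: {a11, a14, a24, a25, a29, a3, a30, a31, a33, a36, a39, a6, a7} — 13 facts.

13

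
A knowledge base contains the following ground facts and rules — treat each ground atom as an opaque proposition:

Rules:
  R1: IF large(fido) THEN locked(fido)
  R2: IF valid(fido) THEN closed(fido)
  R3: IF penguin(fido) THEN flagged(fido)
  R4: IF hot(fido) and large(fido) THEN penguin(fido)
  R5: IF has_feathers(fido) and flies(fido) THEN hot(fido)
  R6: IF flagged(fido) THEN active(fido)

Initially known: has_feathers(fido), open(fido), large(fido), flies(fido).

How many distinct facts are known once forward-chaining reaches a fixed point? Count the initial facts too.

9

Round 1: R1 [IF large(fido) THEN locked(fido)]; R5 [IF has_feathers(fido) and flies(fido) THEN hot(fido)]. New: locked(fido), hot(fido).
Round 2: R4 [IF hot(fido) and large(fido) THEN penguin(fido)]. New: penguin(fido).
Round 3: R3 [IF penguin(fido) THEN flagged(fido)]. New: flagged(fido).
Round 4: R6 [IF flagged(fido) THEN active(fido)]. New: active(fido).
Closure: {active(fido), flagged(fido), flies(fido), has_feathers(fido), hot(fido), large(fido), locked(fido), open(fido), penguin(fido)} — 9 facts.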